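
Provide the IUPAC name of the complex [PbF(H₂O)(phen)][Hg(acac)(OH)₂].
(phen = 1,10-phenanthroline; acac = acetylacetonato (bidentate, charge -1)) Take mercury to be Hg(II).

aquafluoro(1,10-phenanthroline)lead(II) (acetylacetonato)dihydroxomercurate(II)

Hg is given as +2; the anion's ligand charges sum to -3, so the complex anion is 1−.
A 1:1 salt means the cation carries the equal and opposite charge, 1+.
Cation: ligand charges sum to -1; for the ion to be 1+, Pb = +2.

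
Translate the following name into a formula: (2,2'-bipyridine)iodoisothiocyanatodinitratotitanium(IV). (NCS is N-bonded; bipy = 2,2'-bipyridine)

Ligands: 1 iodo (I, -1), 2 nitrato (NO3, -1), 1 isothiocyanato (NCS, -1), 1 2,2'-bipyridine (bipy, neutral). Ligand charge sum = -4.
With Ti in oxidation state +4, the complex ion is [Ti...].

[Ti(bipy)I(NCS)(NO3)2]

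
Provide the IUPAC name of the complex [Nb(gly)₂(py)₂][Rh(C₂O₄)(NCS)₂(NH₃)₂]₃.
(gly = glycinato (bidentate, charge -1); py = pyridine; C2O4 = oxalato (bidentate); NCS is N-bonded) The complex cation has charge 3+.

The complex cation is given as 3+; its ligand charges sum to -2, so Nb = +5.
With 3 anions per cation, each anion must be 3/3 = 1−.
Anion: ligand charges sum to -4; for the ion to be 1−, Rh = +3.

bis(glycinato)bis(pyridine)niobium(V) diamminediisothiocyanatooxalatorhodate(III)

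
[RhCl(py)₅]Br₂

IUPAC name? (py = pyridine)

chloropentakis(pyridine)rhodium(III) bromide

The 2 bromide counter-ions carry a total charge of -2, so each complex ion is 2+.
Ligand charges: 5×pyridine (neutral), 1×chloro (-1 each); total -1. So Rh + (-1) = 2+, giving Rh = +3.
Ligands are named alphabetically: chloro before pyridine.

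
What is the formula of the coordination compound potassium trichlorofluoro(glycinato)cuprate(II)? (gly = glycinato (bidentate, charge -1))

K3[CuCl3F(gly)]

Ligands: 3 chloro (Cl, -1), 1 fluoro (F, -1), 1 glycinato (gly, -1). Ligand charge sum = -5.
With Cu in oxidation state +2, the complex ion is [Cu...]^3−.
Charge balance with potassium (+1) requires 1 complex ion per 3 potassium.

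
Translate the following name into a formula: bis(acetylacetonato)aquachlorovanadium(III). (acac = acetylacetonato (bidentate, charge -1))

Ligands: 1 aqua (H2O, neutral), 1 chloro (Cl, -1), 2 acetylacetonato (acac, -1). Ligand charge sum = -3.
With V in oxidation state +3, the complex ion is [V...].

[V(acac)2Cl(H2O)]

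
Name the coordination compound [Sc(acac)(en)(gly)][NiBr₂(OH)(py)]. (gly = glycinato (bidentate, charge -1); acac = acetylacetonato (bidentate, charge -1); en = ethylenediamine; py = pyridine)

Both ions are complex: the cation is named first with the plain metal name, the anion second with the -ate form; each ion's ligands are alphabetised independently.
Scandium is always +3 in its complexes; the cation's ligand charges sum to -2, so the complex cation is 1+.
A 1:1 salt means the anion carries the equal and opposite charge, 1−.
Anion: ligand charges sum to -3; for the ion to be 1−, Ni = +2.

(acetylacetonato)(ethylenediamine)(glycinato)scandium(III) dibromohydroxo(pyridine)nickelate(II)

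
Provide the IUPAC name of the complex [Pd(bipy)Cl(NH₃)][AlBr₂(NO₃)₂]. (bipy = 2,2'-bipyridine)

Both ions are complex: the cation is named first with the plain metal name, the anion second with the -ate form; each ion's ligands are alphabetised independently.
Aluminium is always +3 in its complexes; the anion's ligand charges sum to -4, so the complex anion is 1−.
A 1:1 salt means the cation carries the equal and opposite charge, 1+.
Cation: ligand charges sum to -1; for the ion to be 1+, Pd = +2.

ammine(2,2'-bipyridine)chloropalladium(II) dibromodinitratoaluminate(III)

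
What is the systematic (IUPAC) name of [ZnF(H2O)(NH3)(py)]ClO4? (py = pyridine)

ammineaquafluoro(pyridine)zinc(II) perchlorate

The 1 perchlorate counter-ion carries a total charge of -1, so each complex ion is 1+.
Ligand charges: 1×fluoro (-1 each), 1×aqua (neutral), 1×pyridine (neutral), 1×ammine (neutral); total -1. So Zn + (-1) = 1+, giving Zn = +2.
Ligands are named alphabetically: ammine before aqua before fluoro before pyridine.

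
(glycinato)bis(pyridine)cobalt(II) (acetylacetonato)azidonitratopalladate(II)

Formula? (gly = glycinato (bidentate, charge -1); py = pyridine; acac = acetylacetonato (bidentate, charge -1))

Cation [Co…]: ligand charges -1, Co(II) ⇒ ion charge 1+.
Anion [Pd…]: ligand charges -3, Pd(II) ⇒ ion charge 1−.
One 1+ cation balances one 1− anion.

[Co(gly)(py)2][Pd(acac)(N3)(NO3)]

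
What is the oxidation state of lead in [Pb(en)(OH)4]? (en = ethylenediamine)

+4

No counter-ion: the bracketed complex is neutral.
Ligand charges: 4×OH = -4; 1×en neutral; sum -4.
Pb + (-4) = 0 ⇒ Pb is +4.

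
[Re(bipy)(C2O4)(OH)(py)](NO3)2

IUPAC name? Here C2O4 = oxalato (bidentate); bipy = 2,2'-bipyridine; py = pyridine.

(2,2'-bipyridine)hydroxooxalato(pyridine)rhenium(V) nitrate

The 2 nitrate counter-ions carry a total charge of -2, so each complex ion is 2+.
Ligand charges: 1×oxalato (-2 each), 1×hydroxo (-1 each), 1×2,2'-bipyridine (neutral), 1×pyridine (neutral); total -3. So Re + (-3) = 2+, giving Re = +5.
Ligands are named alphabetically: bipyridine before hydroxo before oxalato before pyridine.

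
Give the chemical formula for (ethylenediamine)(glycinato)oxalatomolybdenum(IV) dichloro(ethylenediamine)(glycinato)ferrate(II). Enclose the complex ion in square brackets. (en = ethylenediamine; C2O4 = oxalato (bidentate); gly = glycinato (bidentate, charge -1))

[Mo(C2O4)(en)(gly)][FeCl2(en)(gly)]

Cation [Mo…]: ligand charges -3, Mo(IV) ⇒ ion charge 1+.
Anion [Fe…]: ligand charges -3, Fe(II) ⇒ ion charge 1−.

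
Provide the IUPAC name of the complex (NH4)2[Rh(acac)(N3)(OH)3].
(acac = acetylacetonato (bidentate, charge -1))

ammonium (acetylacetonato)azidotrihydroxorhodate(III)

The 2 ammonium counter-ions carry a total charge of +2, so each complex ion is 2−.
Ligand charges: 1×azido (-1 each), 3×hydroxo (-1 each), 1×acetylacetonato (-1 each); total -5. So Rh + (-5) = 2−, giving Rh = +3.
Ligands are named alphabetically: acetylacetonato before azido before hydroxo.
The complex ion is anionic, so rhodium takes the -ate form rhodate(III).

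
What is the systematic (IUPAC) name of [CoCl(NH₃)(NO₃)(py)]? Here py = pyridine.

amminechloronitrato(pyridine)cobalt(II)

There is no counter-ion, so the complex is neutral overall.
Ligand charges: 1×nitrato (-1 each), 1×pyridine (neutral), 1×chloro (-1 each), 1×ammine (neutral); total -2. So Co + (-2) = 0, giving Co = +2.
Ligands are named alphabetically: ammine before chloro before nitrato before pyridine.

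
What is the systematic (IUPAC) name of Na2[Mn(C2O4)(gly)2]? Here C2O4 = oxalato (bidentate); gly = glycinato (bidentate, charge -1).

sodium bis(glycinato)oxalatomanganate(II)

The 2 sodium counter-ions carry a total charge of +2, so each complex ion is 2−.
Ligand charges: 1×oxalato (-2 each), 2×glycinato (-1 each); total -4. So Mn + (-4) = 2−, giving Mn = +2.
The complex ion is anionic, so manganese takes the -ate form manganate(II).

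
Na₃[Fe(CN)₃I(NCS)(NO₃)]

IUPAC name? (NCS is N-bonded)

The 3 sodium counter-ions carry a total charge of +3, so each complex ion is 3−.
Ligand charges: 1×isothiocyanato (-1 each), 1×nitrato (-1 each), 3×cyano (-1 each), 1×iodo (-1 each); total -6. So Fe + (-6) = 3−, giving Fe = +3.
The complex ion is anionic, so iron takes the -ate form ferrate(III).

sodium tricyanoiodoisothiocyanatonitratoferrate(III)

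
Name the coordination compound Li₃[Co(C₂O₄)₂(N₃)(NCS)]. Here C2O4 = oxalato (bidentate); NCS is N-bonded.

lithium azidoisothiocyanatodioxalatocobaltate(III)

The 3 lithium counter-ions carry a total charge of +3, so each complex ion is 3−.
Ligand charges: 2×oxalato (-2 each), 1×isothiocyanato (-1 each), 1×azido (-1 each); total -6. So Co + (-6) = 3−, giving Co = +3.
The complex ion is anionic, so cobalt takes the -ate form cobaltate(III).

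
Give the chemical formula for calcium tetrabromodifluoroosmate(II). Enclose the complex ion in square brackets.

Ca2[OsBr4F2]

Ligands: 2 fluoro (F, -1), 4 bromo (Br, -1). Ligand charge sum = -6.
With Os in oxidation state +2, the complex ion is [Os...]^4−.
Charge balance with calcium (+2) requires 1 complex ion per 2 calcium.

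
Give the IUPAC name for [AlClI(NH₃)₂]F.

diamminechloroiodoaluminium(III) fluoride

The 1 fluoride counter-ion carries a total charge of -1, so each complex ion is 1+.
Ligand charges: 1×iodo (-1 each), 1×chloro (-1 each), 2×ammine (neutral); total -2. So Al + (-2) = 1+, giving Al = +3.
Ligands are named alphabetically: ammine before chloro before iodo.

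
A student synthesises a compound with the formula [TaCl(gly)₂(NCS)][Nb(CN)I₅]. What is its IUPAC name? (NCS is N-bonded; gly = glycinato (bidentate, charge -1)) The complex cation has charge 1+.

chlorobis(glycinato)isothiocyanatotantalum(V) cyanopentaiodoniobate(V)

The complex cation is given as 1+; its ligand charges sum to -4, so Ta = +5.
A 1:1 salt means the anion carries the equal and opposite charge, 1−.
Anion: ligand charges sum to -6; for the ion to be 1−, Nb = +5.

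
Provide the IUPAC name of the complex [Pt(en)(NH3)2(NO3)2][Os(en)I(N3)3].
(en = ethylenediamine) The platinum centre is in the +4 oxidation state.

Pt is given as +4; the cation's ligand charges sum to -2, so the complex cation is 2+.
A 1:1 salt means the anion carries the equal and opposite charge, 2−.
Anion: ligand charges sum to -4; for the ion to be 2−, Os = +2.

diammine(ethylenediamine)dinitratoplatinum(IV) triazido(ethylenediamine)iodoosmate(II)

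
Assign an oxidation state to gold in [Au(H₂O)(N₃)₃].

+3

No counter-ion: the bracketed complex is neutral.
Ligand charges: 1×H2O neutral; 3×N3 = -3; sum -3.
Au + (-3) = 0 ⇒ Au is +3.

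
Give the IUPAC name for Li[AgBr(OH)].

lithium bromohydroxoargentate(I)

The 1 lithium counter-ion carries a total charge of +1, so each complex ion is 1−.
Ligand charges: 1×bromo (-1 each), 1×hydroxo (-1 each); total -2. So Ag + (-2) = 1−, giving Ag = +1.
Ligands are named alphabetically: bromo before hydroxo.
The complex ion is anionic, so silver takes the -ate form argentate(I).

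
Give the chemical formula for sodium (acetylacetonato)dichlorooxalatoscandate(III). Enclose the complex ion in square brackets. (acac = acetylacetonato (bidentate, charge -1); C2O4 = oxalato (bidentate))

Na2[Sc(acac)(C2O4)Cl2]

Ligands: 2 chloro (Cl, -1), 1 acetylacetonato (acac, -1), 1 oxalato (C2O4, -2). Ligand charge sum = -5.
Charge balance with sodium (+1) requires 1 complex ion per 2 sodium.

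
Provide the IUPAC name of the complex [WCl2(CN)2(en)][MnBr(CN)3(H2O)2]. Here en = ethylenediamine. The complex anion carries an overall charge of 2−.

Both ions are complex: the cation is named first with the plain metal name, the anion second with the -ate form; each ion's ligands are alphabetised independently.
The complex anion is given as 2−; its ligand charges sum to -4, so Mn = +2.
A 1:1 salt means the cation carries the equal and opposite charge, 2+.
Cation: ligand charges sum to -4; for the ion to be 2+, W = +6.

dichlorodicyano(ethylenediamine)tungsten(VI) diaquabromotricyanomanganate(II)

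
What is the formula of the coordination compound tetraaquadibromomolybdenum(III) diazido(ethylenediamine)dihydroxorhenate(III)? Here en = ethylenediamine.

[MoBr2(H2O)4][Re(en)(N3)2(OH)2]

Cation [Mo…]: ligand charges -2, Mo(III) ⇒ ion charge 1+.
Anion [Re…]: ligand charges -4, Re(III) ⇒ ion charge 1−.
One 1+ cation balances one 1− anion.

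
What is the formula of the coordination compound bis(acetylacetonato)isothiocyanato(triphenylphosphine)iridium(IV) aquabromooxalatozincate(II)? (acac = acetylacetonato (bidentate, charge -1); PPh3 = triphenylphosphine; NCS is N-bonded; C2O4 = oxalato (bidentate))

[Ir(acac)2(NCS)(PPh3)][ZnBr(C2O4)(H2O)]

Cation [Ir…]: ligand charges -3, Ir(IV) ⇒ ion charge 1+.
Anion [Zn…]: ligand charges -3, Zn(II) ⇒ ion charge 1−.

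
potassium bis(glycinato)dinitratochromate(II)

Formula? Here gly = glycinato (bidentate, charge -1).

Ligands: 2 nitrato (NO3, -1), 2 glycinato (gly, -1). Ligand charge sum = -4.
With Cr in oxidation state +2, the complex ion is [Cr...]^2−.
Charge balance with potassium (+1) requires 1 complex ion per 2 potassium.

K2[Cr(gly)2(NO3)2]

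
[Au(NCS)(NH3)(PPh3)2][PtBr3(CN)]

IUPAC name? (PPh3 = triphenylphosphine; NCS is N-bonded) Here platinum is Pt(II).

ammineisothiocyanatobis(triphenylphosphine)gold(III) tribromocyanoplatinate(II)

Both ions are complex: the cation is named first with the plain metal name, the anion second with the -ate form; each ion's ligands are alphabetised independently.
Pt is given as +2; the anion's ligand charges sum to -4, so the complex anion is 2−.
A 1:1 salt means the cation carries the equal and opposite charge, 2+.
Cation: ligand charges sum to -1; for the ion to be 2+, Au = +3.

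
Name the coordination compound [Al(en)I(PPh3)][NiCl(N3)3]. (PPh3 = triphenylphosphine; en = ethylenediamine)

Aluminium is always +3 in its complexes; the cation's ligand charges sum to -1, so the complex cation is 2+.
A 1:1 salt means the anion carries the equal and opposite charge, 2−.
Anion: ligand charges sum to -4; for the ion to be 2−, Ni = +2.

(ethylenediamine)iodo(triphenylphosphine)aluminium(III) triazidochloronickelate(II)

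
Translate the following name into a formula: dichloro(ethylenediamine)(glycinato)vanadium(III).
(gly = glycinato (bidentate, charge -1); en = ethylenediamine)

Ligands: 1 glycinato (gly, -1), 1 ethylenediamine (en, neutral), 2 chloro (Cl, -1). Ligand charge sum = -3.
With V in oxidation state +3, the complex ion is [V...].

[VCl2(en)(gly)]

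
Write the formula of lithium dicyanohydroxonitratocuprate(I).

Ligands: 1 hydroxo (OH, -1), 1 nitrato (NO3, -1), 2 cyano (CN, -1). Ligand charge sum = -4.
With Cu in oxidation state +1, the complex ion is [Cu...]^3−.
Charge balance with lithium (+1) requires 1 complex ion per 3 lithium.

Li3[Cu(CN)2(NO3)(OH)]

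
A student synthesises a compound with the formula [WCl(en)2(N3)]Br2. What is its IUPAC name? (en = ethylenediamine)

The 2 bromide counter-ions carry a total charge of -2, so each complex ion is 2+.
Ligand charges: 2×ethylenediamine (neutral), 1×azido (-1 each), 1×chloro (-1 each); total -2. So W + (-2) = 2+, giving W = +4.
Ligands are named alphabetically: azido before chloro before ethylenediamine.

azidochlorobis(ethylenediamine)tungsten(IV) bromide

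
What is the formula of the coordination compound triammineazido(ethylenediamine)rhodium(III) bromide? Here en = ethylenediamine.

[Rh(en)(N3)(NH3)3]Br2

Ligands: 1 ethylenediamine (en, neutral), 1 azido (N3, -1), 3 ammine (NH3, neutral). Ligand charge sum = -1.
Charge balance with bromide (-1) requires 1 complex ion per 2 bromide.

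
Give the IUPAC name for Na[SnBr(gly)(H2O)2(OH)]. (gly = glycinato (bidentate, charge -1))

sodium diaquabromo(glycinato)hydroxostannate(II)

The 1 sodium counter-ion carries a total charge of +1, so each complex ion is 1−.
Ligand charges: 1×hydroxo (-1 each), 2×aqua (neutral), 1×glycinato (-1 each), 1×bromo (-1 each); total -3. So Sn + (-3) = 1−, giving Sn = +2.
Ligands are named alphabetically: aqua before bromo before glycinato before hydroxo.
The complex ion is anionic, so tin takes the -ate form stannate(II).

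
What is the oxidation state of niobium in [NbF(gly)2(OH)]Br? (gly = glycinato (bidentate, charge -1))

+5

1 bromide outside the brackets (-1 each) → the complex ion is 1+.
Ligand charges: 1×F = -1; 2×gly = -2; 1×OH = -1; sum -4.
Nb + (-4) = 1+ ⇒ Nb is +5.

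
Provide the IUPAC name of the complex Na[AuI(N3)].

The 1 sodium counter-ion carries a total charge of +1, so each complex ion is 1−.
Ligand charges: 1×iodo (-1 each), 1×azido (-1 each); total -2. So Au + (-2) = 1−, giving Au = +1.
The complex ion is anionic, so gold takes the -ate form aurate(I).

sodium azidoiodoaurate(I)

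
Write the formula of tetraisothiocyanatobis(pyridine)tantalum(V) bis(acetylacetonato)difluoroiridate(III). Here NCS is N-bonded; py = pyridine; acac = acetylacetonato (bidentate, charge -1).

[Ta(NCS)4(py)2][Ir(acac)2F2]

Cation [Ta…]: ligand charges -4, Ta(V) ⇒ ion charge 1+.
Anion [Ir…]: ligand charges -4, Ir(III) ⇒ ion charge 1−.
One 1+ cation balances one 1− anion.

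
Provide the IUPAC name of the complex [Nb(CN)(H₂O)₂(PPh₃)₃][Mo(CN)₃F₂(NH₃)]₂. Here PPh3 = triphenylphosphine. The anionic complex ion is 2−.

diaquacyanotris(triphenylphosphine)niobium(V) amminetricyanodifluoromolybdate(III)

Both ions are complex: the cation is named first with the plain metal name, the anion second with the -ate form; each ion's ligands are alphabetised independently.
The complex anion is given as 2−; its ligand charges sum to -5, so Mo = +3.
With 2 anions per cation, the cation must be 2×2 = 4+.
Cation: ligand charges sum to -1; for the ion to be 4+, Nb = +5.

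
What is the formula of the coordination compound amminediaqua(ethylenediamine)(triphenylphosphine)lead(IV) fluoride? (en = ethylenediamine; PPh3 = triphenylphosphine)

Ligands: 1 ammine (NH3, neutral), 2 aqua (H2O, neutral), 1 ethylenediamine (en, neutral), 1 triphenylphosphine (PPh3, neutral). Ligand charge sum = 0.
With Pb in oxidation state +4, the complex ion is [Pb...]^4+.
Charge balance with fluoride (-1) requires 1 complex ion per 4 fluoride.

[Pb(en)(H2O)2(NH3)(PPh3)]F4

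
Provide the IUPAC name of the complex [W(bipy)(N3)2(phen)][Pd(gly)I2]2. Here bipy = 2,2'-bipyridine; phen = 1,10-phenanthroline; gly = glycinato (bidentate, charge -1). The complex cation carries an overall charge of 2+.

diazido(2,2'-bipyridine)(1,10-phenanthroline)tungsten(IV) (glycinato)diiodopalladate(II)

The complex cation is given as 2+; its ligand charges sum to -2, so W = +4.
With 2 anions per cation, each anion must be 2/2 = 1−.
Anion: ligand charges sum to -3; for the ion to be 1−, Pd = +2.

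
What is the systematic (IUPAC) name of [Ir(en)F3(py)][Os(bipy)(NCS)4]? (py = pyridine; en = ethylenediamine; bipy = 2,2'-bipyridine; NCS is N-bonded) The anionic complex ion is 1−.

Both ions are complex: the cation is named first with the plain metal name, the anion second with the -ate form; each ion's ligands are alphabetised independently.
The complex anion is given as 1−; its ligand charges sum to -4, so Os = +3.
A 1:1 salt means the cation carries the equal and opposite charge, 1+.
Cation: ligand charges sum to -3; for the ion to be 1+, Ir = +4.

(ethylenediamine)trifluoro(pyridine)iridium(IV) (2,2'-bipyridine)tetraisothiocyanatoosmate(III)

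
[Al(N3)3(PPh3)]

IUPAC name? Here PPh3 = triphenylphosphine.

There is no counter-ion, so the complex is neutral overall.
Ligand charges: 1×triphenylphosphine (neutral), 3×azido (-1 each); total -3. So Al + (-3) = 0, giving Al = +3.
Ligands are named alphabetically: azido before triphenylphosphine.

triazido(triphenylphosphine)aluminium(III)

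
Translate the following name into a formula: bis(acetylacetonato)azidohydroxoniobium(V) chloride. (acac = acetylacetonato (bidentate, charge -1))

Ligands: 1 hydroxo (OH, -1), 1 azido (N3, -1), 2 acetylacetonato (acac, -1). Ligand charge sum = -4.
With Nb in oxidation state +5, the complex ion is [Nb...]^1+.
Charge balance with chloride (-1) requires 1 complex ion per 1 chloride.

[Nb(acac)2(N3)(OH)]Cl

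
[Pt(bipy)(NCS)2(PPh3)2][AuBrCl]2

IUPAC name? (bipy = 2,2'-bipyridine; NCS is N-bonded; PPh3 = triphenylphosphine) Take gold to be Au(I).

(2,2'-bipyridine)diisothiocyanatobis(triphenylphosphine)platinum(IV) bromochloroaurate(I)

Both ions are complex: the cation is named first with the plain metal name, the anion second with the -ate form; each ion's ligands are alphabetised independently.
Au is given as +1; the anion's ligand charges sum to -2, so the complex anion is 1−.
With 2 anions per cation, the cation must be 2×1 = 2+.
Cation: ligand charges sum to -2; for the ion to be 2+, Pt = +4.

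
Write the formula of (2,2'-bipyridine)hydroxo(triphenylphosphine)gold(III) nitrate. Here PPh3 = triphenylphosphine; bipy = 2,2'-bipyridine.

[Au(bipy)(OH)(PPh3)](NO3)2

Ligands: 1 triphenylphosphine (PPh3, neutral), 1 hydroxo (OH, -1), 1 2,2'-bipyridine (bipy, neutral). Ligand charge sum = -1.
Charge balance with nitrate (-1) requires 1 complex ion per 2 nitrate.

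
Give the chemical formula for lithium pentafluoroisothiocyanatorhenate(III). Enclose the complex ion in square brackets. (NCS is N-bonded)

Li3[ReF5(NCS)]

Ligands: 5 fluoro (F, -1), 1 isothiocyanato (NCS, -1). Ligand charge sum = -6.
With Re in oxidation state +3, the complex ion is [Re...]^3−.
Charge balance with lithium (+1) requires 1 complex ion per 3 lithium.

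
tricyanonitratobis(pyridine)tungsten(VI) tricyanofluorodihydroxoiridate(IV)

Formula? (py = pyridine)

Cation [W…]: ligand charges -4, W(VI) ⇒ ion charge 2+.
Anion [Ir…]: ligand charges -6, Ir(IV) ⇒ ion charge 2−.
One 2+ cation balances one 2− anion.

[W(CN)3(NO3)(py)2][Ir(CN)3F(OH)2]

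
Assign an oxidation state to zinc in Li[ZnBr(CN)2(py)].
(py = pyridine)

1 lithium outside the brackets (+1 each) → the complex ion is 1−.
Ligand charges: 2×CN = -2; 1×py neutral; 1×Br = -1; sum -3.
Zn + (-3) = 1− ⇒ Zn is +2.

+2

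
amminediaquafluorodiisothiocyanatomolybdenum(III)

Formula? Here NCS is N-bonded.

[MoF(H2O)2(NCS)2(NH3)]

Ligands: 1 fluoro (F, -1), 2 isothiocyanato (NCS, -1), 1 ammine (NH3, neutral), 2 aqua (H2O, neutral). Ligand charge sum = -3.
With Mo in oxidation state +3, the complex ion is [Mo...].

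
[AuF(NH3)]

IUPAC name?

There is no counter-ion, so the complex is neutral overall.
Ligand charges: 1×ammine (neutral), 1×fluoro (-1 each); total -1. So Au + (-1) = 0, giving Au = +1.
Ligands are named alphabetically: ammine before fluoro.

amminefluorogold(I)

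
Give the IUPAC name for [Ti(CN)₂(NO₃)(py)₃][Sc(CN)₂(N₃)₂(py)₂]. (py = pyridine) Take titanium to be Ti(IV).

dicyanonitratotris(pyridine)titanium(IV) diazidodicyanobis(pyridine)scandate(III)

Both ions are complex: the cation is named first with the plain metal name, the anion second with the -ate form; each ion's ligands are alphabetised independently.
Ti is given as +4; the cation's ligand charges sum to -3, so the complex cation is 1+.
A 1:1 salt means the anion carries the equal and opposite charge, 1−.
Anion: ligand charges sum to -4; for the ion to be 1−, Sc = +3.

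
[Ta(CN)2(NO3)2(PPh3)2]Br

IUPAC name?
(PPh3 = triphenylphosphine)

dicyanodinitratobis(triphenylphosphine)tantalum(V) bromide

The 1 bromide counter-ion carries a total charge of -1, so each complex ion is 1+.
Ligand charges: 2×triphenylphosphine (neutral), 2×cyano (-1 each), 2×nitrato (-1 each); total -4. So Ta + (-4) = 1+, giving Ta = +5.
Ligands are named alphabetically: cyano before nitrato before triphenylphosphine.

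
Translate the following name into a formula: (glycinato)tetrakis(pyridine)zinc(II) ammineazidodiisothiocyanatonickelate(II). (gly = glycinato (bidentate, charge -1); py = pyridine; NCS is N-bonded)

[Zn(gly)(py)4][Ni(N3)(NCS)2(NH3)]

Cation [Zn…]: ligand charges -1, Zn(II) ⇒ ion charge 1+.
Anion [Ni…]: ligand charges -3, Ni(II) ⇒ ion charge 1−.
One 1+ cation balances one 1− anion.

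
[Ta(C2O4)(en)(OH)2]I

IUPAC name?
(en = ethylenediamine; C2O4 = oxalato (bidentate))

The 1 iodide counter-ion carries a total charge of -1, so each complex ion is 1+.
Ligand charges: 2×hydroxo (-1 each), 1×ethylenediamine (neutral), 1×oxalato (-2 each); total -4. So Ta + (-4) = 1+, giving Ta = +5.
Ligands are named alphabetically: ethylenediamine before hydroxo before oxalato.

(ethylenediamine)dihydroxooxalatotantalum(V) iodide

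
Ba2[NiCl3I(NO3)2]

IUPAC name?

barium trichloroiododinitratonickelate(II)

The 2 barium counter-ions carry a total charge of +4, so each complex ion is 4−.
Ligand charges: 1×iodo (-1 each), 3×chloro (-1 each), 2×nitrato (-1 each); total -6. So Ni + (-6) = 4−, giving Ni = +2.
The complex ion is anionic, so nickel takes the -ate form nickelate(II).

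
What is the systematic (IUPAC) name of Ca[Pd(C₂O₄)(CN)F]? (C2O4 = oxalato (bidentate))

calcium cyanofluorooxalatopalladate(II)

The 1 calcium counter-ion carries a total charge of +2, so each complex ion is 2−.
Ligand charges: 1×cyano (-1 each), 1×oxalato (-2 each), 1×fluoro (-1 each); total -4. So Pd + (-4) = 2−, giving Pd = +2.
Ligands are named alphabetically: cyano before fluoro before oxalato.
The complex ion is anionic, so palladium takes the -ate form palladate(II).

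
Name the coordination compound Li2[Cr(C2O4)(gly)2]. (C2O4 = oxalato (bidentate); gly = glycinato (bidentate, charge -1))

lithium bis(glycinato)oxalatochromate(II)

The 2 lithium counter-ions carry a total charge of +2, so each complex ion is 2−.
Ligand charges: 1×oxalato (-2 each), 2×glycinato (-1 each); total -4. So Cr + (-4) = 2−, giving Cr = +2.
The complex ion is anionic, so chromium takes the -ate form chromate(II).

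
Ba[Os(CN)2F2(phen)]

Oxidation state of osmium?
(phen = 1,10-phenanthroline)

1 barium outside the brackets (+2 each) → the complex ion is 2−.
Ligand charges: 2×F = -2; 1×phen neutral; 2×CN = -2; sum -4.
Os + (-4) = 2− ⇒ Os is +2.

+2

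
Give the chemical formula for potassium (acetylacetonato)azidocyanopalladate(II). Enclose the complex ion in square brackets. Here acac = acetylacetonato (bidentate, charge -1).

Ligands: 1 azido (N3, -1), 1 acetylacetonato (acac, -1), 1 cyano (CN, -1). Ligand charge sum = -3.
Charge balance with potassium (+1) requires 1 complex ion per 1 potassium.

K[Pd(acac)(CN)(N3)]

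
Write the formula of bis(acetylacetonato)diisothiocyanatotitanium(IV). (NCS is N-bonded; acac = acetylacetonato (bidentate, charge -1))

[Ti(acac)2(NCS)2]

Ligands: 2 isothiocyanato (NCS, -1), 2 acetylacetonato (acac, -1). Ligand charge sum = -4.
With Ti in oxidation state +4, the complex ion is [Ti...].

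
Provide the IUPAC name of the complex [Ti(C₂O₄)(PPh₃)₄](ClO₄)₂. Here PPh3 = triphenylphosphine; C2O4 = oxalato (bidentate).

The 2 perchlorate counter-ions carry a total charge of -2, so each complex ion is 2+.
Ligand charges: 4×triphenylphosphine (neutral), 1×oxalato (-2 each); total -2. So Ti + (-2) = 2+, giving Ti = +4.
Ligands are named alphabetically: oxalato before triphenylphosphine.

oxalatotetrakis(triphenylphosphine)titanium(IV) perchlorate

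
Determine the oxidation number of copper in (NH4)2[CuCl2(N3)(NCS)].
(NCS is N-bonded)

2 ammonium outside the brackets (+1 each) → the complex ion is 2−.
Ligand charges: 1×NCS = -1; 2×Cl = -2; 1×N3 = -1; sum -4.
Cu + (-4) = 2− ⇒ Cu is +2.

+2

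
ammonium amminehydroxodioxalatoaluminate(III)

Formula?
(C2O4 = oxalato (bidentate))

Ligands: 2 oxalato (C2O4, -2), 1 hydroxo (OH, -1), 1 ammine (NH3, neutral). Ligand charge sum = -5.
Charge balance with ammonium (+1) requires 1 complex ion per 2 ammonium.

(NH4)2[Al(C2O4)2(NH3)(OH)]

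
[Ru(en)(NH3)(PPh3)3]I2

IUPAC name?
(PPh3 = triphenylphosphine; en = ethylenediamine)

The 2 iodide counter-ions carry a total charge of -2, so each complex ion is 2+.
Ligand charges: 3×triphenylphosphine (neutral), 1×ethylenediamine (neutral), 1×ammine (neutral); total 0. So Ru + (0) = 2+, giving Ru = +2.
Ligands are named alphabetically: ammine before ethylenediamine before triphenylphosphine.

ammine(ethylenediamine)tris(triphenylphosphine)ruthenium(II) iodide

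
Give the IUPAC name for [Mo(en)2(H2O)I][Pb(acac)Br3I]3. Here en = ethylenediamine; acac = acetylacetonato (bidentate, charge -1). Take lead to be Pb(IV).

Both ions are complex: the cation is named first with the plain metal name, the anion second with the -ate form; each ion's ligands are alphabetised independently.
Pb is given as +4; the anion's ligand charges sum to -5, so the complex anion is 1−.
With 3 anions per cation, the cation must be 3×1 = 3+.
Cation: ligand charges sum to -1; for the ion to be 3+, Mo = +4.

aquabis(ethylenediamine)iodomolybdenum(IV) (acetylacetonato)tribromoiodoplumbate(IV)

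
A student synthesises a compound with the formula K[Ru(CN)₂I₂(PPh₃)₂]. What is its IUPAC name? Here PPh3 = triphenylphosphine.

The 1 potassium counter-ion carries a total charge of +1, so each complex ion is 1−.
Ligand charges: 2×cyano (-1 each), 2×iodo (-1 each), 2×triphenylphosphine (neutral); total -4. So Ru + (-4) = 1−, giving Ru = +3.
Ligands are named alphabetically: cyano before iodo before triphenylphosphine.
The complex ion is anionic, so ruthenium takes the -ate form ruthenate(III).

potassium dicyanodiiodobis(triphenylphosphine)ruthenate(III)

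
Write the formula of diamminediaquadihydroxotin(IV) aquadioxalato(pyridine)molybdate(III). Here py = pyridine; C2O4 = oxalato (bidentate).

[Sn(H2O)2(NH3)2(OH)2][Mo(C2O4)2(H2O)(py)]2

Cation [Sn…]: ligand charges -2, Sn(IV) ⇒ ion charge 2+.
Anion [Mo…]: ligand charges -4, Mo(III) ⇒ ion charge 1−.
One 2+ cation requires 2 of the 1− anion.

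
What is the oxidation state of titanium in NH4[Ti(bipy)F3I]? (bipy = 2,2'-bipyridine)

+3

1 ammonium outside the brackets (+1 each) → the complex ion is 1−.
Ligand charges: 1×I = -1; 3×F = -3; 1×bipy neutral; sum -4.
Ti + (-4) = 1− ⇒ Ti is +3.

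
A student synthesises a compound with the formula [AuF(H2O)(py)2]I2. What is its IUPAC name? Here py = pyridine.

The 2 iodide counter-ions carry a total charge of -2, so each complex ion is 2+.
Ligand charges: 1×aqua (neutral), 2×pyridine (neutral), 1×fluoro (-1 each); total -1. So Au + (-1) = 2+, giving Au = +3.
Ligands are named alphabetically: aqua before fluoro before pyridine.

aquafluorobis(pyridine)gold(III) iodide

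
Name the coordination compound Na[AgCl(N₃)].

sodium azidochloroargentate(I)

The 1 sodium counter-ion carries a total charge of +1, so each complex ion is 1−.
Ligand charges: 1×chloro (-1 each), 1×azido (-1 each); total -2. So Ag + (-2) = 1−, giving Ag = +1.
Ligands are named alphabetically: azido before chloro.
The complex ion is anionic, so silver takes the -ate form argentate(I).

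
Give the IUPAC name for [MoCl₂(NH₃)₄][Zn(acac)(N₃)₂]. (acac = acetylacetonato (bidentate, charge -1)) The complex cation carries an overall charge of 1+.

The complex cation is given as 1+; its ligand charges sum to -2, so Mo = +3.
A 1:1 salt means the anion carries the equal and opposite charge, 1−.
Anion: ligand charges sum to -3; for the ion to be 1−, Zn = +2.

tetraamminedichloromolybdenum(III) (acetylacetonato)diazidozincate(II)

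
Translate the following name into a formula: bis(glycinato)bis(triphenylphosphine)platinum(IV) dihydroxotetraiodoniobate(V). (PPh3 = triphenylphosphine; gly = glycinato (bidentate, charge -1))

[Pt(gly)2(PPh3)2][NbI4(OH)2]2

Cation [Pt…]: ligand charges -2, Pt(IV) ⇒ ion charge 2+.
Anion [Nb…]: ligand charges -6, Nb(V) ⇒ ion charge 1−.
One 2+ cation requires 2 of the 1− anion.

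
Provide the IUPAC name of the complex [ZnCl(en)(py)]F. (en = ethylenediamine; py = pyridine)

The 1 fluoride counter-ion carries a total charge of -1, so each complex ion is 1+.
Ligand charges: 1×ethylenediamine (neutral), 1×pyridine (neutral), 1×chloro (-1 each); total -1. So Zn + (-1) = 1+, giving Zn = +2.
Ligands are named alphabetically: chloro before ethylenediamine before pyridine.

chloro(ethylenediamine)(pyridine)zinc(II) fluoride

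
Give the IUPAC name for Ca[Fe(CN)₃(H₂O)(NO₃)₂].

The 1 calcium counter-ion carries a total charge of +2, so each complex ion is 2−.
Ligand charges: 2×nitrato (-1 each), 1×aqua (neutral), 3×cyano (-1 each); total -5. So Fe + (-5) = 2−, giving Fe = +3.
The complex ion is anionic, so iron takes the -ate form ferrate(III).

calcium aquatricyanodinitratoferrate(III)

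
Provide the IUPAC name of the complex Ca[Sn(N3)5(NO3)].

calcium pentaazidonitratostannate(IV)

The 1 calcium counter-ion carries a total charge of +2, so each complex ion is 2−.
Ligand charges: 1×nitrato (-1 each), 5×azido (-1 each); total -6. So Sn + (-6) = 2−, giving Sn = +4.
Ligands are named alphabetically: azido before nitrato.
The complex ion is anionic, so tin takes the -ate form stannate(IV).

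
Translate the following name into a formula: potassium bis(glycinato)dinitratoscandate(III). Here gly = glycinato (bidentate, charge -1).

Ligands: 2 glycinato (gly, -1), 2 nitrato (NO3, -1). Ligand charge sum = -4.
Charge balance with potassium (+1) requires 1 complex ion per 1 potassium.

K[Sc(gly)2(NO3)2]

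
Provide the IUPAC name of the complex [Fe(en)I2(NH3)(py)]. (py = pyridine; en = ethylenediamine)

ammine(ethylenediamine)diiodo(pyridine)iron(II)

There is no counter-ion, so the complex is neutral overall.
Ligand charges: 1×pyridine (neutral), 1×ammine (neutral), 1×ethylenediamine (neutral), 2×iodo (-1 each); total -2. So Fe + (-2) = 0, giving Fe = +2.
Ligands are named alphabetically: ammine before ethylenediamine before iodo before pyridine.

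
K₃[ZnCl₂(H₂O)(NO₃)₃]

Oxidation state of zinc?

3 potassium outside the brackets (+1 each) → the complex ion is 3−.
Ligand charges: 3×NO3 = -3; 1×H2O neutral; 2×Cl = -2; sum -5.
Zn + (-5) = 3− ⇒ Zn is +2.

+2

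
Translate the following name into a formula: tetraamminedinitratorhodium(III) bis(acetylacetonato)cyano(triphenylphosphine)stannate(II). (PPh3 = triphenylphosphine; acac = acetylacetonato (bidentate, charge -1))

Cation [Rh…]: ligand charges -2, Rh(III) ⇒ ion charge 1+.
Anion [Sn…]: ligand charges -3, Sn(II) ⇒ ion charge 1−.

[Rh(NH3)4(NO3)2][Sn(acac)2(CN)(PPh3)]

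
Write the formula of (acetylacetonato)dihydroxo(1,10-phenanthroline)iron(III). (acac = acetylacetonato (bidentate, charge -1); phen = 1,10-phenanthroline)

Ligands: 1 acetylacetonato (acac, -1), 1 1,10-phenanthroline (phen, neutral), 2 hydroxo (OH, -1). Ligand charge sum = -3.
With Fe in oxidation state +3, the complex ion is [Fe...].

[Fe(acac)(OH)2(phen)]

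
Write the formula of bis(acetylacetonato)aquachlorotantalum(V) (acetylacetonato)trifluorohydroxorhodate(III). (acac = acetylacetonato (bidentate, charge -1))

Cation [Ta…]: ligand charges -3, Ta(V) ⇒ ion charge 2+.
Anion [Rh…]: ligand charges -5, Rh(III) ⇒ ion charge 2−.
One 2+ cation balances one 2− anion.

[Ta(acac)2Cl(H2O)][Rh(acac)F3(OH)]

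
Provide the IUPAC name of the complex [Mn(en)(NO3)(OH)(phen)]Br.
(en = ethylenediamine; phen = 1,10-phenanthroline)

The 1 bromide counter-ion carries a total charge of -1, so each complex ion is 1+.
Ligand charges: 1×ethylenediamine (neutral), 1×nitrato (-1 each), 1×1,10-phenanthroline (neutral), 1×hydroxo (-1 each); total -2. So Mn + (-2) = 1+, giving Mn = +3.
Ligands are named alphabetically: ethylenediamine before hydroxo before nitrato before phenanthroline.

(ethylenediamine)hydroxonitrato(1,10-phenanthroline)manganese(III) bromide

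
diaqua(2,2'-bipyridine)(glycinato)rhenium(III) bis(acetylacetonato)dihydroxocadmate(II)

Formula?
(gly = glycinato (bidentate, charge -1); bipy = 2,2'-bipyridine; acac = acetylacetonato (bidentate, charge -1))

[Re(bipy)(gly)(H2O)2][Cd(acac)2(OH)2]

Cation [Re…]: ligand charges -1, Re(III) ⇒ ion charge 2+.
Anion [Cd…]: ligand charges -4, Cd(II) ⇒ ion charge 2−.
One 2+ cation balances one 2− anion.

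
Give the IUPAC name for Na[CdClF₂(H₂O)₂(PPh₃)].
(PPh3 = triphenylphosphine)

The 1 sodium counter-ion carries a total charge of +1, so each complex ion is 1−.
Ligand charges: 2×aqua (neutral), 1×triphenylphosphine (neutral), 1×chloro (-1 each), 2×fluoro (-1 each); total -3. So Cd + (-3) = 1−, giving Cd = +2.
The complex ion is anionic, so cadmium takes the -ate form cadmate(II).

sodium diaquachlorodifluoro(triphenylphosphine)cadmate(II)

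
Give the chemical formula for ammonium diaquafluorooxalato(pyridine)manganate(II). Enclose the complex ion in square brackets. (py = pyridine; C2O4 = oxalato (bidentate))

Ligands: 2 aqua (H2O, neutral), 1 pyridine (py, neutral), 1 oxalato (C2O4, -2), 1 fluoro (F, -1). Ligand charge sum = -3.
With Mn in oxidation state +2, the complex ion is [Mn...]^1−.
Charge balance with ammonium (+1) requires 1 complex ion per 1 ammonium.

NH4[Mn(C2O4)F(H2O)2(py)]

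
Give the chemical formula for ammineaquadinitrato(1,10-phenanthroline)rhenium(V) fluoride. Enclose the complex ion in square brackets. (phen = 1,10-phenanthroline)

[Re(H2O)(NH3)(NO3)2(phen)]F3

Ligands: 1 ammine (NH3, neutral), 2 nitrato (NO3, -1), 1 1,10-phenanthroline (phen, neutral), 1 aqua (H2O, neutral). Ligand charge sum = -2.
Charge balance with fluoride (-1) requires 1 complex ion per 3 fluoride.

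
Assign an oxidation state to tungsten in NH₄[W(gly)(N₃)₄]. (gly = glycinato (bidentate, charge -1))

+4

1 ammonium outside the brackets (+1 each) → the complex ion is 1−.
Ligand charges: 4×N3 = -4; 1×gly = -1; sum -5.
W + (-5) = 1− ⇒ W is +4.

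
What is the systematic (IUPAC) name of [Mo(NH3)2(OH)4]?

There is no counter-ion, so the complex is neutral overall.
Ligand charges: 2×ammine (neutral), 4×hydroxo (-1 each); total -4. So Mo + (-4) = 0, giving Mo = +4.
Ligands are named alphabetically: ammine before hydroxo.

diamminetetrahydroxomolybdenum(IV)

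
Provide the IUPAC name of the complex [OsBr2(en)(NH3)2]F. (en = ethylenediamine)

The 1 fluoride counter-ion carries a total charge of -1, so each complex ion is 1+.
Ligand charges: 1×ethylenediamine (neutral), 2×bromo (-1 each), 2×ammine (neutral); total -2. So Os + (-2) = 1+, giving Os = +3.
Ligands are named alphabetically: ammine before bromo before ethylenediamine.

diamminedibromo(ethylenediamine)osmium(III) fluoride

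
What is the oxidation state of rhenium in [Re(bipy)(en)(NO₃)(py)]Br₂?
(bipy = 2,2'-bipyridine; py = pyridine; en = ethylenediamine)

+3

2 bromide outside the brackets (-1 each) → the complex ion is 2+.
Ligand charges: 1×bipy neutral; 1×py neutral; 1×NO3 = -1; 1×en neutral; sum -1.
Re + (-1) = 2+ ⇒ Re is +3.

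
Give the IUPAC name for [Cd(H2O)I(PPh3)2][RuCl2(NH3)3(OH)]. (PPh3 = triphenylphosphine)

aquaiodobis(triphenylphosphine)cadmium(II) triamminedichlorohydroxoruthenate(II)

Both ions are complex: the cation is named first with the plain metal name, the anion second with the -ate form; each ion's ligands are alphabetised independently.
Cadmium is always +2 in its complexes; the cation's ligand charges sum to -1, so the complex cation is 1+.
A 1:1 salt means the anion carries the equal and opposite charge, 1−.
Anion: ligand charges sum to -3; for the ion to be 1−, Ru = +2.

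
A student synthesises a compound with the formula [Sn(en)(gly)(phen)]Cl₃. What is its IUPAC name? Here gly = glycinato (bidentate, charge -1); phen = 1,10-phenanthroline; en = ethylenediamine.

The 3 chloride counter-ions carry a total charge of -3, so each complex ion is 3+.
Ligand charges: 1×glycinato (-1 each), 1×1,10-phenanthroline (neutral), 1×ethylenediamine (neutral); total -1. So Sn + (-1) = 3+, giving Sn = +4.
Ligands are named alphabetically: ethylenediamine before glycinato before phenanthroline.

(ethylenediamine)(glycinato)(1,10-phenanthroline)tin(IV) chloride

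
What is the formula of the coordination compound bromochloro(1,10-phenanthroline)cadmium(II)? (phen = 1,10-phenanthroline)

[CdBrCl(phen)]

Ligands: 1 1,10-phenanthroline (phen, neutral), 1 chloro (Cl, -1), 1 bromo (Br, -1). Ligand charge sum = -2.
With Cd in oxidation state +2, the complex ion is [Cd...].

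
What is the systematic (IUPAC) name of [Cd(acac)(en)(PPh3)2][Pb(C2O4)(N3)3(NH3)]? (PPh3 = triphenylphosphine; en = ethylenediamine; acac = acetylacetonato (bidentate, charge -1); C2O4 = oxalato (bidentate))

Both ions are complex: the cation is named first with the plain metal name, the anion second with the -ate form; each ion's ligands are alphabetised independently.
Cadmium is always +2 in its complexes; the cation's ligand charges sum to -1, so the complex cation is 1+.
A 1:1 salt means the anion carries the equal and opposite charge, 1−.
Anion: ligand charges sum to -5; for the ion to be 1−, Pb = +4.

(acetylacetonato)(ethylenediamine)bis(triphenylphosphine)cadmium(II) amminetriazidooxalatoplumbate(IV)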